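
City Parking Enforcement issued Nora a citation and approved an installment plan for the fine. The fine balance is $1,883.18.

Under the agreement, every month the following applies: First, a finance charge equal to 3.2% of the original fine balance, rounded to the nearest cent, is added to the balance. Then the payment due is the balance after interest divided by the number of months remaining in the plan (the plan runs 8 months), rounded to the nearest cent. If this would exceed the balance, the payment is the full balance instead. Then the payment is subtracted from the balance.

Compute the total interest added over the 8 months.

$482.08

Month 1: $1,883.18 +$60.26 interest = $1,943.44; pay $242.93 → $1,700.51
Month 2: $1,700.51 +$60.26 interest = $1,760.77; pay $251.54 → $1,509.23
Month 3: $1,509.23 +$60.26 interest = $1,569.49; pay $261.58 → $1,307.91
Month 4: $1,307.91 +$60.26 interest = $1,368.17; pay $273.63 → $1,094.54
Month 5: $1,094.54 +$60.26 interest = $1,154.80; pay $288.70 → $866.10
Month 6: $866.10 +$60.26 interest = $926.36; pay $308.79 → $617.57
Month 7: $617.57 +$60.26 interest = $677.83; pay $338.92 → $338.91
Month 8: $338.91 +$60.26 interest = $399.17; pay $399.17 → $0.00
Total interest: $60.26 + $60.26 + $60.26 + $60.26 + $60.26 + $60.26 + $60.26 + $60.26 = $482.08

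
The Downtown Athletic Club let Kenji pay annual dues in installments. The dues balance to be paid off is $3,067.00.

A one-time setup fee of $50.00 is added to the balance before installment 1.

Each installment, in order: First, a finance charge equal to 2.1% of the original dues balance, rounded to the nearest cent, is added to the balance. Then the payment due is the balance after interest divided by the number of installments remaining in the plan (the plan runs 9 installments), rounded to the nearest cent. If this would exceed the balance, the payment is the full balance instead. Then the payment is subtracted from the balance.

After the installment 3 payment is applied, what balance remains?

Installment 1: opening $3,117.00; interest $64.41 → $3,181.41; payment $353.49; balance $2,827.92
Installment 2: opening $2,827.92; interest $64.41 → $2,892.33; payment $361.54; balance $2,530.79
Installment 3: opening $2,530.79; interest $64.41 → $2,595.20; payment $370.74; balance $2,224.46

$2,224.46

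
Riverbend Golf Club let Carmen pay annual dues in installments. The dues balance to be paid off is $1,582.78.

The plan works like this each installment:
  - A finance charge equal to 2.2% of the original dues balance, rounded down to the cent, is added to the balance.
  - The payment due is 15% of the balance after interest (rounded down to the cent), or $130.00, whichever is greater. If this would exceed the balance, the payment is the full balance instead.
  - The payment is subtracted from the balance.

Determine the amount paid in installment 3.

# | Opening | Interest | Payment | End bal
1 | $1,582.78 | $34.82 | $242.64 | $1,374.96
2 | $1,374.96 | $34.82 | $211.46 | $1,198.32
3 | $1,198.32 | $34.82 | $184.97 | $1,048.17

$184.97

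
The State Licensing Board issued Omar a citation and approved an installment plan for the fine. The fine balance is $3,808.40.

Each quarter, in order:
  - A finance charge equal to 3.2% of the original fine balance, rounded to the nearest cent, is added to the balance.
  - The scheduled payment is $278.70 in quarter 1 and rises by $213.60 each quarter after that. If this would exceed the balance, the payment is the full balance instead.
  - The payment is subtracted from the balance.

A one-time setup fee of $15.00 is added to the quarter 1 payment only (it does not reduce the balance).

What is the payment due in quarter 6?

Quarter 1: $3,808.40 +$121.87 interest = $3,930.27; pay $278.70 (+ $15.00 fee) → $3,651.57
Quarter 2: $3,651.57 +$121.87 interest = $3,773.44; pay $492.30 → $3,281.14
Quarter 3: $3,281.14 +$121.87 interest = $3,403.01; pay $705.90 → $2,697.11
Quarter 4: $2,697.11 +$121.87 interest = $2,818.98; pay $919.50 → $1,899.48
Quarter 5: $1,899.48 +$121.87 interest = $2,021.35; pay $1,133.10 → $888.25
Quarter 6: $888.25 +$121.87 interest = $1,010.12; pay $1,010.12 → $0.00

$1,010.12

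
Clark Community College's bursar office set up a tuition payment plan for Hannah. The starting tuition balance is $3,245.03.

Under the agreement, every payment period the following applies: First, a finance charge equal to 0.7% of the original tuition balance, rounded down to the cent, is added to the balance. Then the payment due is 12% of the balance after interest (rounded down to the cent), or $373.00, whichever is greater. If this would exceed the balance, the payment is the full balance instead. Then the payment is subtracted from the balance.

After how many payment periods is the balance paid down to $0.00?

10

# | Opening | Interest | Payment | End bal
1 | $3,245.03 | $22.71 | $392.12 | $2,875.62
2 | $2,875.62 | $22.71 | $373.00 | $2,525.33
3 | $2,525.33 | $22.71 | $373.00 | $2,175.04
4 | $2,175.04 | $22.71 | $373.00 | $1,824.75
5 | $1,824.75 | $22.71 | $373.00 | $1,474.46
6 | $1,474.46 | $22.71 | $373.00 | $1,124.17
7 | $1,124.17 | $22.71 | $373.00 | $773.88
8 | $773.88 | $22.71 | $373.00 | $423.59
9 | $423.59 | $22.71 | $373.00 | $73.30
10 | $73.30 | $22.71 | $96.01 | $0.00
Balance reaches $0.00 in payment period 10.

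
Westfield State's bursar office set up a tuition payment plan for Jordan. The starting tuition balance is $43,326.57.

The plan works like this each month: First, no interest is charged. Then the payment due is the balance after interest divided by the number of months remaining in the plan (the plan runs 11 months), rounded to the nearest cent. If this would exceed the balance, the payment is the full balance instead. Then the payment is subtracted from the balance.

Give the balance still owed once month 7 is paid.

$15,755.11

Month 1: opening $43,326.57; payment $3,938.78; balance $39,387.79
Month 2: opening $39,387.79; payment $3,938.78; balance $35,449.01
Month 3: opening $35,449.01; payment $3,938.78; balance $31,510.23
Month 4: opening $31,510.23; payment $3,938.78; balance $27,571.45
Month 5: opening $27,571.45; payment $3,938.78; balance $23,632.67
Month 6: opening $23,632.67; payment $3,938.78; balance $19,693.89
Month 7: opening $19,693.89; payment $3,938.78; balance $15,755.11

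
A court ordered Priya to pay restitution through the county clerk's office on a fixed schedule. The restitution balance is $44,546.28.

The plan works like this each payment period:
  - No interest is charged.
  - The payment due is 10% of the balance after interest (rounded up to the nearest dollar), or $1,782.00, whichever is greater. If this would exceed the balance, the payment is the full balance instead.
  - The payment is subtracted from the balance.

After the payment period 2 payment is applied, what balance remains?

# | Opening | Payment | End bal
1 | $44,546.28 | $4,455.00 | $40,091.28
2 | $40,091.28 | $4,010.00 | $36,081.28

$36,081.28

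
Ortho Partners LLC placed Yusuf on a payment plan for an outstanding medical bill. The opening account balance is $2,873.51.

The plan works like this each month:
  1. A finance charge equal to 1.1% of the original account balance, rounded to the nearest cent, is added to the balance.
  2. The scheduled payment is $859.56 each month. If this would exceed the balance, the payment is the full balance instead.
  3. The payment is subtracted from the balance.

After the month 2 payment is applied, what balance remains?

$1,217.61

Month 1: $2,873.51 +$31.61 interest = $2,905.12; pay $859.56 → $2,045.56
Month 2: $2,045.56 +$31.61 interest = $2,077.17; pay $859.56 → $1,217.61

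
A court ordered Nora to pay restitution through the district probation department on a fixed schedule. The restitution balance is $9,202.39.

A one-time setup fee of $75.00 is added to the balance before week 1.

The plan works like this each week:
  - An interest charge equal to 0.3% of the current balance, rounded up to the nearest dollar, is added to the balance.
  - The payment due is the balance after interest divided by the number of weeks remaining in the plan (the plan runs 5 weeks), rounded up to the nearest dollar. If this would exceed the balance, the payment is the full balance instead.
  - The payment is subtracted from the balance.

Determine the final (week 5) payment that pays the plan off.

$1,883.39

Week 1: opening $9,277.39; interest $28.00 → $9,305.39; payment $1,862.00; balance $7,443.39
Week 2: opening $7,443.39; interest $23.00 → $7,466.39; payment $1,867.00; balance $5,599.39
Week 3: opening $5,599.39; interest $17.00 → $5,616.39; payment $1,873.00; balance $3,743.39
Week 4: opening $3,743.39; interest $12.00 → $3,755.39; payment $1,878.00; balance $1,877.39
Week 5: opening $1,877.39; interest $6.00 → $1,883.39; payment $1,883.39; balance $0.00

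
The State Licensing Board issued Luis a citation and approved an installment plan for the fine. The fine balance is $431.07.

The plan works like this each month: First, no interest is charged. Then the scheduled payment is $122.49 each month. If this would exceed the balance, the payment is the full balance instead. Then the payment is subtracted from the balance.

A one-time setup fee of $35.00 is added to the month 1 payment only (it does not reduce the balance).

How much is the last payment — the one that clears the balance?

Month 1: $431.07 − $122.49 (+ $35.00 fee) → $308.58
Month 2: $308.58 − $122.49 → $186.09
Month 3: $186.09 − $122.49 → $63.60
Month 4: $63.60 − $63.60 → $0.00

$63.60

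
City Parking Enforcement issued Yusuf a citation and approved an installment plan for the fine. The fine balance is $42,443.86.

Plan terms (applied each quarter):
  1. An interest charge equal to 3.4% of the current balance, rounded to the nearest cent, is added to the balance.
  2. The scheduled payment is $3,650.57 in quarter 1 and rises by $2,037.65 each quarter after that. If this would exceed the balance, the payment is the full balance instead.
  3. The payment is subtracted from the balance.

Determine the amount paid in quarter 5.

Quarter 1: opening $42,443.86; interest $1,443.09 → $43,886.95; payment $3,650.57; balance $40,236.38
Quarter 2: opening $40,236.38; interest $1,368.04 → $41,604.42; payment $5,688.22; balance $35,916.20
Quarter 3: opening $35,916.20; interest $1,221.15 → $37,137.35; payment $7,725.87; balance $29,411.48
Quarter 4: opening $29,411.48; interest $999.99 → $30,411.47; payment $9,763.52; balance $20,647.95
Quarter 5: opening $20,647.95; interest $702.03 → $21,349.98; payment $11,801.17; balance $9,548.81

$11,801.17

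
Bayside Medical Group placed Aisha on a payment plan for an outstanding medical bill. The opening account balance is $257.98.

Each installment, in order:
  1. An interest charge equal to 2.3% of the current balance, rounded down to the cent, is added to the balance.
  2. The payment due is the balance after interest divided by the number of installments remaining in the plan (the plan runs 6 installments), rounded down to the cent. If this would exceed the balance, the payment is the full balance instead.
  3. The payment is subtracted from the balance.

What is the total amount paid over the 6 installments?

# | Opening | Interest | Payment | End bal
1 | $257.98 | $5.93 | $43.98 | $219.93
2 | $219.93 | $5.05 | $44.99 | $179.99
3 | $179.99 | $4.13 | $46.03 | $138.09
4 | $138.09 | $3.17 | $47.08 | $94.18
5 | $94.18 | $2.16 | $48.17 | $48.17
6 | $48.17 | $1.10 | $49.27 | $0.00
Total paid: $279.52

$279.52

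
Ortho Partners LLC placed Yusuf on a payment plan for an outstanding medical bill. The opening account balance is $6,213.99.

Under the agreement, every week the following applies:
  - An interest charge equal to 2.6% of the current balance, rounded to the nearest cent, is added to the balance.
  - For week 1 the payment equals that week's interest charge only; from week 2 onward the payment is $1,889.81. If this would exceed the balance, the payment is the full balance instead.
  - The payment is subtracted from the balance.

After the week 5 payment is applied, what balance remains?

$0.00

# | Opening | Interest | Payment | End bal
1 | $6,213.99 | $161.56 | $161.56 | $6,213.99
2 | $6,213.99 | $161.56 | $1,889.81 | $4,485.74
3 | $4,485.74 | $116.63 | $1,889.81 | $2,712.56
4 | $2,712.56 | $70.53 | $1,889.81 | $893.28
5 | $893.28 | $23.23 | $916.51 | $0.00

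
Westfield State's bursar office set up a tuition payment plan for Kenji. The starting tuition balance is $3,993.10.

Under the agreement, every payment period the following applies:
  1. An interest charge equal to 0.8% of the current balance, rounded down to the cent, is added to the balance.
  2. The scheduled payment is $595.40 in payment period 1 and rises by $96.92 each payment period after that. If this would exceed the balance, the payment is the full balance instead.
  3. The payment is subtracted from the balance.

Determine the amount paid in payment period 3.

$789.24

Payment period 1: opening $3,993.10; interest $31.94 → $4,025.04; payment $595.40; balance $3,429.64
Payment period 2: opening $3,429.64; interest $27.43 → $3,457.07; payment $692.32; balance $2,764.75
Payment period 3: opening $2,764.75; interest $22.11 → $2,786.86; payment $789.24; balance $1,997.62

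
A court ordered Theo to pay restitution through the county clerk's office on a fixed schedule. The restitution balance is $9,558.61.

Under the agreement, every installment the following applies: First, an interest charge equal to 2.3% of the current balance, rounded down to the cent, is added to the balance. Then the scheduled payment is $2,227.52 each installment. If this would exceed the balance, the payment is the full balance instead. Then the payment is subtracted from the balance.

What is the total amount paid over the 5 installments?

$10,185.32

Installment 1: opening $9,558.61; interest $219.84 → $9,778.45; payment $2,227.52; balance $7,550.93
Installment 2: opening $7,550.93; interest $173.67 → $7,724.60; payment $2,227.52; balance $5,497.08
Installment 3: opening $5,497.08; interest $126.43 → $5,623.51; payment $2,227.52; balance $3,395.99
Installment 4: opening $3,395.99; interest $78.10 → $3,474.09; payment $2,227.52; balance $1,246.57
Installment 5: opening $1,246.57; interest $28.67 → $1,275.24; payment $1,275.24; balance $0.00
Total paid: $10,185.32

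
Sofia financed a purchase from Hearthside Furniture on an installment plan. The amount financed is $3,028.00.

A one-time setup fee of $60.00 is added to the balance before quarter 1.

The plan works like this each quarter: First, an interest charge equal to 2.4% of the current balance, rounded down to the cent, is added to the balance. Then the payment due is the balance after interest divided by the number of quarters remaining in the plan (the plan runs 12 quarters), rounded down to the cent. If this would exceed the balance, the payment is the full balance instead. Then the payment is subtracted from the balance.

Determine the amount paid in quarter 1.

Quarter 1: $3,088.00 +$74.11 interest = $3,162.11; pay $263.50 → $2,898.61

$263.50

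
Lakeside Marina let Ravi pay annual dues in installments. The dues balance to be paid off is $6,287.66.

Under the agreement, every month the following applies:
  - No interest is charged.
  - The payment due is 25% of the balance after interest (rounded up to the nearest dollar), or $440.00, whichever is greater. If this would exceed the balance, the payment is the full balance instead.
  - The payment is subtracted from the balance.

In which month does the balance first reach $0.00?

9

Month 1: $6,287.66 − $1,572.00 → $4,715.66
Month 2: $4,715.66 − $1,179.00 → $3,536.66
Month 3: $3,536.66 − $885.00 → $2,651.66
Month 4: $2,651.66 − $663.00 → $1,988.66
Month 5: $1,988.66 − $498.00 → $1,490.66
Month 6: $1,490.66 − $440.00 → $1,050.66
Month 7: $1,050.66 − $440.00 → $610.66
Month 8: $610.66 − $440.00 → $170.66
Month 9: $170.66 − $170.66 → $0.00
Balance reaches $0.00 in month 9.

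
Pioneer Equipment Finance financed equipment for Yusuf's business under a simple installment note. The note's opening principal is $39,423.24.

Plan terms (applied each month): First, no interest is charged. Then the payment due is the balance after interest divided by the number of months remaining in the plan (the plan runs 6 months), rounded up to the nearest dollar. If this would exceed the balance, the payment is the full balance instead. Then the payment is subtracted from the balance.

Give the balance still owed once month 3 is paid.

Month 1: opening $39,423.24; payment $6,571.00; balance $32,852.24
Month 2: opening $32,852.24; payment $6,571.00; balance $26,281.24
Month 3: opening $26,281.24; payment $6,571.00; balance $19,710.24

$19,710.24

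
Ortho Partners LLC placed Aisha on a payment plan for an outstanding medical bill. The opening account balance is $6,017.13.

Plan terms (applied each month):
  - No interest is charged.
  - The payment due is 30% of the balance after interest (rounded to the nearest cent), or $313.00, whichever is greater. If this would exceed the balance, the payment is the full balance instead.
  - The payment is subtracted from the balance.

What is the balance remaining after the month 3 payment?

$2,063.87

# | Opening | Payment | End bal
1 | $6,017.13 | $1,805.14 | $4,211.99
2 | $4,211.99 | $1,263.60 | $2,948.39
3 | $2,948.39 | $884.52 | $2,063.87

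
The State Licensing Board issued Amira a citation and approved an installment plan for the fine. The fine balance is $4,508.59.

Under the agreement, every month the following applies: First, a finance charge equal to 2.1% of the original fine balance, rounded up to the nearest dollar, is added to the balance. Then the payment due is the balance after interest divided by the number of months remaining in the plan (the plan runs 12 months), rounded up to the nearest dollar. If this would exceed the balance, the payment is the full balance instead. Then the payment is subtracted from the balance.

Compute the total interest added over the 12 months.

$1,140.00

Month 1: opening $4,508.59; interest $95.00 → $4,603.59; payment $384.00; balance $4,219.59
Month 2: opening $4,219.59; interest $95.00 → $4,314.59; payment $393.00; balance $3,921.59
Month 3: opening $3,921.59; interest $95.00 → $4,016.59; payment $402.00; balance $3,614.59
Month 4: opening $3,614.59; interest $95.00 → $3,709.59; payment $413.00; balance $3,296.59
Month 5: opening $3,296.59; interest $95.00 → $3,391.59; payment $424.00; balance $2,967.59
Month 6: opening $2,967.59; interest $95.00 → $3,062.59; payment $438.00; balance $2,624.59
Month 7: opening $2,624.59; interest $95.00 → $2,719.59; payment $454.00; balance $2,265.59
Month 8: opening $2,265.59; interest $95.00 → $2,360.59; payment $473.00; balance $1,887.59
Month 9: opening $1,887.59; interest $95.00 → $1,982.59; payment $496.00; balance $1,486.59
Month 10: opening $1,486.59; interest $95.00 → $1,581.59; payment $528.00; balance $1,053.59
Month 11: opening $1,053.59; interest $95.00 → $1,148.59; payment $575.00; balance $573.59
Month 12: opening $573.59; interest $95.00 → $668.59; payment $668.59; balance $0.00
Total interest: $95.00 + $95.00 + $95.00 + $95.00 + $95.00 + $95.00 + $95.00 + $95.00 + $95.00 + $95.00 + $95.00 + $95.00 = $1,140.00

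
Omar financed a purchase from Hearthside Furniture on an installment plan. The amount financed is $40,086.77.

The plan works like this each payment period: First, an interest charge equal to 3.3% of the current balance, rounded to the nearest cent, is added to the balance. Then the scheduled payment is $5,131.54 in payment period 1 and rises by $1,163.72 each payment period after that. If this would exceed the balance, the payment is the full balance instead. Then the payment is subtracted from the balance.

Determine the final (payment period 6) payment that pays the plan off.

# | Opening | Interest | Payment | End bal
1 | $40,086.77 | $1,322.86 | $5,131.54 | $36,278.09
2 | $36,278.09 | $1,197.18 | $6,295.26 | $31,180.01
3 | $31,180.01 | $1,028.94 | $7,458.98 | $24,749.97
4 | $24,749.97 | $816.75 | $8,622.70 | $16,944.02
5 | $16,944.02 | $559.15 | $9,786.42 | $7,716.75
6 | $7,716.75 | $254.65 | $7,971.40 | $0.00

$7,971.40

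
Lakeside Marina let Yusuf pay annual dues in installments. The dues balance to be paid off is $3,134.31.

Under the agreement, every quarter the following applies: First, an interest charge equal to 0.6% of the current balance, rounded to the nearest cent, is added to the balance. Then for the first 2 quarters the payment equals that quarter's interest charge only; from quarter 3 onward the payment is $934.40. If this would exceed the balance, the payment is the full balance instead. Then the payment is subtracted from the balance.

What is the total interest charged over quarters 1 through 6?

Quarter 1: $3,134.31 +$18.81 interest = $3,153.12; pay $18.81 → $3,134.31
Quarter 2: $3,134.31 +$18.81 interest = $3,153.12; pay $18.81 → $3,134.31
Quarter 3: $3,134.31 +$18.81 interest = $3,153.12; pay $934.40 → $2,218.72
Quarter 4: $2,218.72 +$13.31 interest = $2,232.03; pay $934.40 → $1,297.63
Quarter 5: $1,297.63 +$7.79 interest = $1,305.42; pay $934.40 → $371.02
Quarter 6: $371.02 +$2.23 interest = $373.25; pay $373.25 → $0.00
Total interest: $18.81 + $18.81 + $18.81 + $13.31 + $7.79 + $2.23 = $79.76

$79.76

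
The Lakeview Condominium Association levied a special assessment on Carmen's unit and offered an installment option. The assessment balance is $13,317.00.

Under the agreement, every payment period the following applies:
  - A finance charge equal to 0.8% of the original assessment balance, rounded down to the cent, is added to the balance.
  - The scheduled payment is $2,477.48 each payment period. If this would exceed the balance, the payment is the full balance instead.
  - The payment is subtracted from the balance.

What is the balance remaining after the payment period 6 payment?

$0.00

# | Opening | Interest | Payment | End bal
1 | $13,317.00 | $106.53 | $2,477.48 | $10,946.05
2 | $10,946.05 | $106.53 | $2,477.48 | $8,575.10
3 | $8,575.10 | $106.53 | $2,477.48 | $6,204.15
4 | $6,204.15 | $106.53 | $2,477.48 | $3,833.20
5 | $3,833.20 | $106.53 | $2,477.48 | $1,462.25
6 | $1,462.25 | $106.53 | $1,568.78 | $0.00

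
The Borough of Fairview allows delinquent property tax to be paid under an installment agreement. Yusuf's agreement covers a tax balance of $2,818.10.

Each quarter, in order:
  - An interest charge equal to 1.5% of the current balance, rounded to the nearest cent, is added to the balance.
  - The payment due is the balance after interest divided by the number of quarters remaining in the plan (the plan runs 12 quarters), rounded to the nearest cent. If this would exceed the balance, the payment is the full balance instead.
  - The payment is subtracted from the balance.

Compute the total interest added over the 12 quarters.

Quarter 1: $2,818.10 +$42.27 interest = $2,860.37; pay $238.36 → $2,622.01
Quarter 2: $2,622.01 +$39.33 interest = $2,661.34; pay $241.94 → $2,419.40
Quarter 3: $2,419.40 +$36.29 interest = $2,455.69; pay $245.57 → $2,210.12
Quarter 4: $2,210.12 +$33.15 interest = $2,243.27; pay $249.25 → $1,994.02
Quarter 5: $1,994.02 +$29.91 interest = $2,023.93; pay $252.99 → $1,770.94
Quarter 6: $1,770.94 +$26.56 interest = $1,797.50; pay $256.79 → $1,540.71
Quarter 7: $1,540.71 +$23.11 interest = $1,563.82; pay $260.64 → $1,303.18
Quarter 8: $1,303.18 +$19.55 interest = $1,322.73; pay $264.55 → $1,058.18
Quarter 9: $1,058.18 +$15.87 interest = $1,074.05; pay $268.51 → $805.54
Quarter 10: $805.54 +$12.08 interest = $817.62; pay $272.54 → $545.08
Quarter 11: $545.08 +$8.18 interest = $553.26; pay $276.63 → $276.63
Quarter 12: $276.63 +$4.15 interest = $280.78; pay $280.78 → $0.00
Total interest: $42.27 + $39.33 + $36.29 + $33.15 + $29.91 + $26.56 + $23.11 + $19.55 + $15.87 + $12.08 + $8.18 + $4.15 = $290.45

$290.45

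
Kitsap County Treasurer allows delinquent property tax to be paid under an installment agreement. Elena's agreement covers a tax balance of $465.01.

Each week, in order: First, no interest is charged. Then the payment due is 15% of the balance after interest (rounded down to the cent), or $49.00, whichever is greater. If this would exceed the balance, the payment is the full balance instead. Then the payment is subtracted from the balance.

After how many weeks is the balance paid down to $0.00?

9

# | Opening | Payment | End bal
1 | $465.01 | $69.75 | $395.26
2 | $395.26 | $59.28 | $335.98
3 | $335.98 | $50.39 | $285.59
4 | $285.59 | $49.00 | $236.59
5 | $236.59 | $49.00 | $187.59
6 | $187.59 | $49.00 | $138.59
7 | $138.59 | $49.00 | $89.59
8 | $89.59 | $49.00 | $40.59
9 | $40.59 | $40.59 | $0.00
Balance reaches $0.00 in week 9.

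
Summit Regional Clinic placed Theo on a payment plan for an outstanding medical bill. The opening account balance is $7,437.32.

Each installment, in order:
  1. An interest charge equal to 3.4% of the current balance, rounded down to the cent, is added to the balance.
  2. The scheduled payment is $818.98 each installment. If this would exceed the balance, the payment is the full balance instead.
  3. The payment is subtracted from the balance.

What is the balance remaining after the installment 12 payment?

$0.00

Installment 1: opening $7,437.32; interest $252.86 → $7,690.18; payment $818.98; balance $6,871.20
Installment 2: opening $6,871.20; interest $233.62 → $7,104.82; payment $818.98; balance $6,285.84
Installment 3: opening $6,285.84; interest $213.71 → $6,499.55; payment $818.98; balance $5,680.57
Installment 4: opening $5,680.57; interest $193.13 → $5,873.70; payment $818.98; balance $5,054.72
Installment 5: opening $5,054.72; interest $171.86 → $5,226.58; payment $818.98; balance $4,407.60
Installment 6: opening $4,407.60; interest $149.85 → $4,557.45; payment $818.98; balance $3,738.47
Installment 7: opening $3,738.47; interest $127.10 → $3,865.57; payment $818.98; balance $3,046.59
Installment 8: opening $3,046.59; interest $103.58 → $3,150.17; payment $818.98; balance $2,331.19
Installment 9: opening $2,331.19; interest $79.26 → $2,410.45; payment $818.98; balance $1,591.47
Installment 10: opening $1,591.47; interest $54.10 → $1,645.57; payment $818.98; balance $826.59
Installment 11: opening $826.59; interest $28.10 → $854.69; payment $818.98; balance $35.71
Installment 12: opening $35.71; interest $1.21 → $36.92; payment $36.92; balance $0.00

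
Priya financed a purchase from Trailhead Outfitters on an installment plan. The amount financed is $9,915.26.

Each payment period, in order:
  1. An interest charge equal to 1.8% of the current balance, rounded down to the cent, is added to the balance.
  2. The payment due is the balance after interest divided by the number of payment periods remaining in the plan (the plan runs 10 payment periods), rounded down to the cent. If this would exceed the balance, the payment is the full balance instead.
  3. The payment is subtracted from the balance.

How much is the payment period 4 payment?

Payment period 1: opening $9,915.26; interest $178.47 → $10,093.73; payment $1,009.37; balance $9,084.36
Payment period 2: opening $9,084.36; interest $163.51 → $9,247.87; payment $1,027.54; balance $8,220.33
Payment period 3: opening $8,220.33; interest $147.96 → $8,368.29; payment $1,046.03; balance $7,322.26
Payment period 4: opening $7,322.26; interest $131.80 → $7,454.06; payment $1,064.86; balance $6,389.20

$1,064.86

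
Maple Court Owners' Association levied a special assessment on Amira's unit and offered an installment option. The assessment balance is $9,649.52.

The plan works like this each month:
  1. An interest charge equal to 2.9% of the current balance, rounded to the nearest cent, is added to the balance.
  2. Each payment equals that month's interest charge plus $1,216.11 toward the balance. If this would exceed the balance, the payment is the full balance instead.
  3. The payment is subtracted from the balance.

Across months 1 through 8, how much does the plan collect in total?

$10,900.73

# | Opening | Interest | Payment | End bal
1 | $9,649.52 | $279.84 | $1,495.95 | $8,433.41
2 | $8,433.41 | $244.57 | $1,460.68 | $7,217.30
3 | $7,217.30 | $209.30 | $1,425.41 | $6,001.19
4 | $6,001.19 | $174.03 | $1,390.14 | $4,785.08
5 | $4,785.08 | $138.77 | $1,354.88 | $3,568.97
6 | $3,568.97 | $103.50 | $1,319.61 | $2,352.86
7 | $2,352.86 | $68.23 | $1,284.34 | $1,136.75
8 | $1,136.75 | $32.97 | $1,169.72 | $0.00
Total paid: $10,900.73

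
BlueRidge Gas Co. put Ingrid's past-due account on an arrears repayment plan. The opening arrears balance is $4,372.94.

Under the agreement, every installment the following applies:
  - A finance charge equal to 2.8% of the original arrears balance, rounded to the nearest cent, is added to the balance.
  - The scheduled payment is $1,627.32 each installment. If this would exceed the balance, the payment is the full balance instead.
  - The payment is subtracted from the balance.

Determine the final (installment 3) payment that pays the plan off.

$1,485.62

Installment 1: opening $4,372.94; interest $122.44 → $4,495.38; payment $1,627.32; balance $2,868.06
Installment 2: opening $2,868.06; interest $122.44 → $2,990.50; payment $1,627.32; balance $1,363.18
Installment 3: opening $1,363.18; interest $122.44 → $1,485.62; payment $1,485.62; balance $0.00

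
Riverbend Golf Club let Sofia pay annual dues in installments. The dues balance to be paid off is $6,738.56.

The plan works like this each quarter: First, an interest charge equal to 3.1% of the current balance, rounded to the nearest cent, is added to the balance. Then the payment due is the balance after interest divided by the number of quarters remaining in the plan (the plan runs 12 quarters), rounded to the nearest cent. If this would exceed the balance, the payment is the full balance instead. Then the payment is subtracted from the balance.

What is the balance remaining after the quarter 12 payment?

Quarter 1: $6,738.56 +$208.90 interest = $6,947.46; pay $578.96 → $6,368.50
Quarter 2: $6,368.50 +$197.42 interest = $6,565.92; pay $596.90 → $5,969.02
Quarter 3: $5,969.02 +$185.04 interest = $6,154.06; pay $615.41 → $5,538.65
Quarter 4: $5,538.65 +$171.70 interest = $5,710.35; pay $634.48 → $5,075.87
Quarter 5: $5,075.87 +$157.35 interest = $5,233.22; pay $654.15 → $4,579.07
Quarter 6: $4,579.07 +$141.95 interest = $4,721.02; pay $674.43 → $4,046.59
Quarter 7: $4,046.59 +$125.44 interest = $4,172.03; pay $695.34 → $3,476.69
Quarter 8: $3,476.69 +$107.78 interest = $3,584.47; pay $716.89 → $2,867.58
Quarter 9: $2,867.58 +$88.89 interest = $2,956.47; pay $739.12 → $2,217.35
Quarter 10: $2,217.35 +$68.74 interest = $2,286.09; pay $762.03 → $1,524.06
Quarter 11: $1,524.06 +$47.25 interest = $1,571.31; pay $785.66 → $785.65
Quarter 12: $785.65 +$24.36 interest = $810.01; pay $810.01 → $0.00

$0.00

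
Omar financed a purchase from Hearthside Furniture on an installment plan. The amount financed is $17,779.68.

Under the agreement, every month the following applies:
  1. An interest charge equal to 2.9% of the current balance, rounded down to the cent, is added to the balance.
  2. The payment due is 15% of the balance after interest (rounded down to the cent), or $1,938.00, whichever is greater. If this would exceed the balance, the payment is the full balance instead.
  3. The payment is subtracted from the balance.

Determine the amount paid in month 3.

Month 1: $17,779.68 +$515.61 interest = $18,295.29; pay $2,744.29 → $15,551.00
Month 2: $15,551.00 +$450.97 interest = $16,001.97; pay $2,400.29 → $13,601.68
Month 3: $13,601.68 +$394.44 interest = $13,996.12; pay $2,099.41 → $11,896.71

$2,099.41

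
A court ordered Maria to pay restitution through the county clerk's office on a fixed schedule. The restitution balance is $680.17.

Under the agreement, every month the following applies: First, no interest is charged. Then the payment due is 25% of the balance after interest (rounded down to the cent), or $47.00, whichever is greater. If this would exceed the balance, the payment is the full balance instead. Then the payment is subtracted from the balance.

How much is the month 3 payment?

Month 1: opening $680.17; payment $170.04; balance $510.13
Month 2: opening $510.13; payment $127.53; balance $382.60
Month 3: opening $382.60; payment $95.65; balance $286.95

$95.65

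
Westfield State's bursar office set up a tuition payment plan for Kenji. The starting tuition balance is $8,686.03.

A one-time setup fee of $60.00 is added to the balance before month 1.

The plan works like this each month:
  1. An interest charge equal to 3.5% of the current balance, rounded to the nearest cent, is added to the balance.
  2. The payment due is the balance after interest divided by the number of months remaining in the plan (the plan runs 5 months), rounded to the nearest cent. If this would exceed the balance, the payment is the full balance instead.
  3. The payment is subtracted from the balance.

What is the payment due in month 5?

$2,077.50

Month 1: opening $8,746.03; interest $306.11 → $9,052.14; payment $1,810.43; balance $7,241.71
Month 2: opening $7,241.71; interest $253.46 → $7,495.17; payment $1,873.79; balance $5,621.38
Month 3: opening $5,621.38; interest $196.75 → $5,818.13; payment $1,939.38; balance $3,878.75
Month 4: opening $3,878.75; interest $135.76 → $4,014.51; payment $2,007.26; balance $2,007.25
Month 5: opening $2,007.25; interest $70.25 → $2,077.50; payment $2,077.50; balance $0.00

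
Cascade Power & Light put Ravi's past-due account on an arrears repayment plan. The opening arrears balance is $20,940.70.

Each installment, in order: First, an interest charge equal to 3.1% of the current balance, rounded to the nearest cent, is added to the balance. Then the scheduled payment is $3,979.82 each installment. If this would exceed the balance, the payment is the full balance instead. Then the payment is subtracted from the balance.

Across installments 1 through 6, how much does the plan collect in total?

Installment 1: opening $20,940.70; interest $649.16 → $21,589.86; payment $3,979.82; balance $17,610.04
Installment 2: opening $17,610.04; interest $545.91 → $18,155.95; payment $3,979.82; balance $14,176.13
Installment 3: opening $14,176.13; interest $439.46 → $14,615.59; payment $3,979.82; balance $10,635.77
Installment 4: opening $10,635.77; interest $329.71 → $10,965.48; payment $3,979.82; balance $6,985.66
Installment 5: opening $6,985.66; interest $216.56 → $7,202.22; payment $3,979.82; balance $3,222.40
Installment 6: opening $3,222.40; interest $99.89 → $3,322.29; payment $3,322.29; balance $0.00
Total paid: $23,221.39

$23,221.39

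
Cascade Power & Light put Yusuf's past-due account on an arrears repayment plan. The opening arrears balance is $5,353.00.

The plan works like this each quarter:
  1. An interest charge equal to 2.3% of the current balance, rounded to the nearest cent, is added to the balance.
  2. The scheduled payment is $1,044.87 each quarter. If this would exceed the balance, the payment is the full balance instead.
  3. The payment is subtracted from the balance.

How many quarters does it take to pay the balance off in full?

6

# | Opening | Interest | Payment | End bal
1 | $5,353.00 | $123.12 | $1,044.87 | $4,431.25
2 | $4,431.25 | $101.92 | $1,044.87 | $3,488.30
3 | $3,488.30 | $80.23 | $1,044.87 | $2,523.66
4 | $2,523.66 | $58.04 | $1,044.87 | $1,536.83
5 | $1,536.83 | $35.35 | $1,044.87 | $527.31
6 | $527.31 | $12.13 | $539.44 | $0.00
Balance reaches $0.00 in quarter 6.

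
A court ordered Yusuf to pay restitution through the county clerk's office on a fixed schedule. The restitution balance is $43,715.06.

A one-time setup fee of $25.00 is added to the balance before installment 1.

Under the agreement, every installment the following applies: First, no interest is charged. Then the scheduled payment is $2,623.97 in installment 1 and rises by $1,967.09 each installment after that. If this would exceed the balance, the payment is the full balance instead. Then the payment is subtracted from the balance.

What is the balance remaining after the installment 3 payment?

$29,966.88

Installment 1: $43,740.06 − $2,623.97 → $41,116.09
Installment 2: $41,116.09 − $4,591.06 → $36,525.03
Installment 3: $36,525.03 − $6,558.15 → $29,966.88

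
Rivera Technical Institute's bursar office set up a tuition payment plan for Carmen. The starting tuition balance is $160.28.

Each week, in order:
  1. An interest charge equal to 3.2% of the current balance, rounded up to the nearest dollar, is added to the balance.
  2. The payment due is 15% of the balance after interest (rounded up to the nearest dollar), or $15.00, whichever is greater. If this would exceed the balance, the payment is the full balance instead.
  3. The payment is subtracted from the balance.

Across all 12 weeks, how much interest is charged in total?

$37.00

Week 1: $160.28 +$6.00 interest = $166.28; pay $25.00 → $141.28
Week 2: $141.28 +$5.00 interest = $146.28; pay $22.00 → $124.28
Week 3: $124.28 +$4.00 interest = $128.28; pay $20.00 → $108.28
Week 4: $108.28 +$4.00 interest = $112.28; pay $17.00 → $95.28
Week 5: $95.28 +$4.00 interest = $99.28; pay $15.00 → $84.28
Week 6: $84.28 +$3.00 interest = $87.28; pay $15.00 → $72.28
Week 7: $72.28 +$3.00 interest = $75.28; pay $15.00 → $60.28
Week 8: $60.28 +$2.00 interest = $62.28; pay $15.00 → $47.28
Week 9: $47.28 +$2.00 interest = $49.28; pay $15.00 → $34.28
Week 10: $34.28 +$2.00 interest = $36.28; pay $15.00 → $21.28
Week 11: $21.28 +$1.00 interest = $22.28; pay $15.00 → $7.28
Week 12: $7.28 +$1.00 interest = $8.28; pay $8.28 → $0.00
Total interest: $6.00 + $5.00 + $4.00 + $4.00 + $4.00 + $3.00 + $3.00 + $2.00 + $2.00 + $2.00 + $1.00 + $1.00 = $37.00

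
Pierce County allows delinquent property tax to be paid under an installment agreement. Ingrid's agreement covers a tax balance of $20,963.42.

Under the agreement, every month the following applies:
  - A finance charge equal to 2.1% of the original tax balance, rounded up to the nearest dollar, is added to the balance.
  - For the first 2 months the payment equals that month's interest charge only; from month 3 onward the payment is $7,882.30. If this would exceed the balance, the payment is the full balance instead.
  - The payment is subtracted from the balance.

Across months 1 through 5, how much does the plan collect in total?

Month 1: $20,963.42 +$441.00 interest = $21,404.42; pay $441.00 → $20,963.42
Month 2: $20,963.42 +$441.00 interest = $21,404.42; pay $441.00 → $20,963.42
Month 3: $20,963.42 +$441.00 interest = $21,404.42; pay $7,882.30 → $13,522.12
Month 4: $13,522.12 +$441.00 interest = $13,963.12; pay $7,882.30 → $6,080.82
Month 5: $6,080.82 +$441.00 interest = $6,521.82; pay $6,521.82 → $0.00
Total paid: $23,168.42

$23,168.42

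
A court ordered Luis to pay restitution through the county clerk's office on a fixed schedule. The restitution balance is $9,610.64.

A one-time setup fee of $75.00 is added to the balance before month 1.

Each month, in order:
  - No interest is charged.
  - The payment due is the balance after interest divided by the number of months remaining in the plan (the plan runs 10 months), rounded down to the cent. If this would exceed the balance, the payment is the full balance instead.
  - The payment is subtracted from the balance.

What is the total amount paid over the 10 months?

# | Opening | Payment | End bal
1 | $9,685.64 | $968.56 | $8,717.08
2 | $8,717.08 | $968.56 | $7,748.52
3 | $7,748.52 | $968.56 | $6,779.96
4 | $6,779.96 | $968.56 | $5,811.40
5 | $5,811.40 | $968.56 | $4,842.84
6 | $4,842.84 | $968.56 | $3,874.28
7 | $3,874.28 | $968.57 | $2,905.71
8 | $2,905.71 | $968.57 | $1,937.14
9 | $1,937.14 | $968.57 | $968.57
10 | $968.57 | $968.57 | $0.00
Total paid: $9,685.64

$9,685.64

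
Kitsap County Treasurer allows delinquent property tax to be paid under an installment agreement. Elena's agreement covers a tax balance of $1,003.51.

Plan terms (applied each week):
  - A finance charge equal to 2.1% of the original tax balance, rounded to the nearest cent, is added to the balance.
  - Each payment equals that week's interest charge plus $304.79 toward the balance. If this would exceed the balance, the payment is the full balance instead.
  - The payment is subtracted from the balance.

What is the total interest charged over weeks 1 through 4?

$84.28

Week 1: opening $1,003.51; interest $21.07 → $1,024.58; payment $325.86; balance $698.72
Week 2: opening $698.72; interest $21.07 → $719.79; payment $325.86; balance $393.93
Week 3: opening $393.93; interest $21.07 → $415.00; payment $325.86; balance $89.14
Week 4: opening $89.14; interest $21.07 → $110.21; payment $110.21; balance $0.00
Total interest: $21.07 + $21.07 + $21.07 + $21.07 = $84.28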